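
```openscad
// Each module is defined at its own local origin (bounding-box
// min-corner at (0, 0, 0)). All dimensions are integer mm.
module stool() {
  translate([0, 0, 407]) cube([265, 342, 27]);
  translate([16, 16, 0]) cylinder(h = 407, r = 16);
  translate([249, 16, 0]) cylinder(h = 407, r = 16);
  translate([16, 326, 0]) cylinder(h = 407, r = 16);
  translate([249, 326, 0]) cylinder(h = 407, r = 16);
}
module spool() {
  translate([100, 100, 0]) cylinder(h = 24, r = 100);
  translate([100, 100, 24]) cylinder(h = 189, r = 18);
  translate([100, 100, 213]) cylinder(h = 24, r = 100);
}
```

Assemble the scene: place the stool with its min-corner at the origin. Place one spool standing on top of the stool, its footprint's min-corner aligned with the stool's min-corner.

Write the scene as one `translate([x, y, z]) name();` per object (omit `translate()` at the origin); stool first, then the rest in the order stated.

stool();
translate([0, 0, 434]) spool();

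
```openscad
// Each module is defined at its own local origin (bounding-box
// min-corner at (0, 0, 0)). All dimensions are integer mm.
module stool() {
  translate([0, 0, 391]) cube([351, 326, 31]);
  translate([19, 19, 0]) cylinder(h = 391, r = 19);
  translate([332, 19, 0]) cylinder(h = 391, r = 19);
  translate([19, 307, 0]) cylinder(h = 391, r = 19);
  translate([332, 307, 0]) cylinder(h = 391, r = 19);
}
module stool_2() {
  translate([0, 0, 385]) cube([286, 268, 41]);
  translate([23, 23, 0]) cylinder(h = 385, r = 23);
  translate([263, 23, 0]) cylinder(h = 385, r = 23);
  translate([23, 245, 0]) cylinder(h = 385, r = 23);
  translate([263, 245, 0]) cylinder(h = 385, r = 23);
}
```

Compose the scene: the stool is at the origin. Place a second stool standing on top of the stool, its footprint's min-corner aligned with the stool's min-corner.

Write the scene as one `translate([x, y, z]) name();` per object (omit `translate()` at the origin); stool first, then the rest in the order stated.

stool();
translate([0, 0, 422]) stool_2();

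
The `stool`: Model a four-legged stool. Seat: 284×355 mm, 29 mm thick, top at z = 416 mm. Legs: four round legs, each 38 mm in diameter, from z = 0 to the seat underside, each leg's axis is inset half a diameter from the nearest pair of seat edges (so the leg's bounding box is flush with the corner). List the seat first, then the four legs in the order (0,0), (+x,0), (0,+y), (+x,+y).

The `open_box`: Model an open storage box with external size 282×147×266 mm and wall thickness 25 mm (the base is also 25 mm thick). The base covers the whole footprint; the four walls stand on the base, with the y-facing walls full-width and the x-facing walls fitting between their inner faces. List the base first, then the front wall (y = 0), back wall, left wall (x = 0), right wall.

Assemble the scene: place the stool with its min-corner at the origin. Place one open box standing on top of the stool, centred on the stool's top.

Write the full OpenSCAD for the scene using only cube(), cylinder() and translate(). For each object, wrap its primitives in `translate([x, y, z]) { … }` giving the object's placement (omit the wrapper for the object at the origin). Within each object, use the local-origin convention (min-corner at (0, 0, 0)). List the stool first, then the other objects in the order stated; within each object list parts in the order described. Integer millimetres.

translate([0, 0, 387]) cube([284, 355, 29]);
translate([19, 19, 0]) cylinder(h = 387, r = 19);
translate([265, 19, 0]) cylinder(h = 387, r = 19);
translate([19, 336, 0]) cylinder(h = 387, r = 19);
translate([265, 336, 0]) cylinder(h = 387, r = 19);
translate([1, 104, 416]) {
  cube([282, 147, 25]);
  translate([0, 0, 25]) cube([282, 25, 241]);
  translate([0, 122, 25]) cube([282, 25, 241]);
  translate([0, 25, 25]) cube([25, 97, 241]);
  translate([257, 25, 25]) cube([25, 97, 241]);
}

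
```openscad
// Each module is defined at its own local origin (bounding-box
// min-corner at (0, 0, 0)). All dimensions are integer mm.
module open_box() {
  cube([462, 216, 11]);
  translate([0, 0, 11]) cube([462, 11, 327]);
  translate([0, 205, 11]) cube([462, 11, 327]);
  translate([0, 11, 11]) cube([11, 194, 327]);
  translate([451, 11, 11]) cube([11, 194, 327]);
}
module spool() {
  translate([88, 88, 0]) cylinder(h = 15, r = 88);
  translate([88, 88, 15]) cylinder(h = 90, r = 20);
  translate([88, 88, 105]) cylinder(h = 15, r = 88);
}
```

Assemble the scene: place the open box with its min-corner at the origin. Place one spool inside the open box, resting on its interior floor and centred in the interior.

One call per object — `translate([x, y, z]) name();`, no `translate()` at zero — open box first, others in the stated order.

open_box();
translate([143, 20, 11]) spool();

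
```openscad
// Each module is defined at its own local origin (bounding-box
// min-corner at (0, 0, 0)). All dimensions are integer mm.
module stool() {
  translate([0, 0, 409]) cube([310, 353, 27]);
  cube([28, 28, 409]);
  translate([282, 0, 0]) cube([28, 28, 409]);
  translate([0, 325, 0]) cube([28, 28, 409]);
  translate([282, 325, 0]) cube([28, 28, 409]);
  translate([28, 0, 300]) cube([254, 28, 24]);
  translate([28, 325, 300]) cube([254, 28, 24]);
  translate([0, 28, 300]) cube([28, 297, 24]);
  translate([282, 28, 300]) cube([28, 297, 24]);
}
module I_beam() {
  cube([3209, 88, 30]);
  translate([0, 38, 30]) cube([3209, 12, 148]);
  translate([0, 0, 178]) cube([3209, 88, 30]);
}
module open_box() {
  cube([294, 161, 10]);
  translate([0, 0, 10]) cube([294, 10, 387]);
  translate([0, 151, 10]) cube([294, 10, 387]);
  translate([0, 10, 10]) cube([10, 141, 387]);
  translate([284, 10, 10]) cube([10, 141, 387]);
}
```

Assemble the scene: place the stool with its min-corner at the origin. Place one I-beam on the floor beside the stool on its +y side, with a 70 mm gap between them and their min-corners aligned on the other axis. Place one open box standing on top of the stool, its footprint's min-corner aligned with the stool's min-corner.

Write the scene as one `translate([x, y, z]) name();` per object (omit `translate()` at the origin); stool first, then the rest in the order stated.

stool();
translate([0, 423, 0]) I_beam();
translate([0, 0, 436]) open_box();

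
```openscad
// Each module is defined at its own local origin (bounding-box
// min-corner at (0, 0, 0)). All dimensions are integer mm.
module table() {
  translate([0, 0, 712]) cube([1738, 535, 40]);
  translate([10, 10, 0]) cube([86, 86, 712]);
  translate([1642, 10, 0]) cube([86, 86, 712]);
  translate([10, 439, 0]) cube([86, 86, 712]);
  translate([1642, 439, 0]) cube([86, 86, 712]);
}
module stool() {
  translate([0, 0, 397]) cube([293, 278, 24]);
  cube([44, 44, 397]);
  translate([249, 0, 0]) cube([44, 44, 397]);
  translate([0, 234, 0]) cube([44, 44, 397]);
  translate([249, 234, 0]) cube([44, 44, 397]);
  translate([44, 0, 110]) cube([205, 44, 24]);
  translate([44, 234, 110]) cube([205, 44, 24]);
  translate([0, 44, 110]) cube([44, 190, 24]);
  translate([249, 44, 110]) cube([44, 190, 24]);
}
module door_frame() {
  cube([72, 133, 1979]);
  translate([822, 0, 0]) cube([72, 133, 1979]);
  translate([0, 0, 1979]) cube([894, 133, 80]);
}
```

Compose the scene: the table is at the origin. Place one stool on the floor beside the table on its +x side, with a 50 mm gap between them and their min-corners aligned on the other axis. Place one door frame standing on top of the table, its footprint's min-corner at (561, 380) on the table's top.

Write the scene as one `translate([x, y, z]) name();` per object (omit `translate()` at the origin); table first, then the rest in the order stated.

table();
translate([1788, 0, 0]) stool();
translate([561, 380, 752]) door_frame();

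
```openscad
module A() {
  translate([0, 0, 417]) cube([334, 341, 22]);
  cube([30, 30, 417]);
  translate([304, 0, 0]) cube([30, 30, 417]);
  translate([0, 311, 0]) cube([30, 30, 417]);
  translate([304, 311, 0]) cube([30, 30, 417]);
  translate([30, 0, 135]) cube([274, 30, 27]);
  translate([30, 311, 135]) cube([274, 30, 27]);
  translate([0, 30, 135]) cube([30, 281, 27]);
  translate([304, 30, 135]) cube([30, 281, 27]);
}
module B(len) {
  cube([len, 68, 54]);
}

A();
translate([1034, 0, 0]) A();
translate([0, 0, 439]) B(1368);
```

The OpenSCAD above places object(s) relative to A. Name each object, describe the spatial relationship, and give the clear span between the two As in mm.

A is a stool. B is a beam. A beam spans the tops of two stools. The clear span between the two stools is 700 mm.

Second stool starts at x = 1034; first ends at x = 334; clear span = 1034 − 334 = 700 mm.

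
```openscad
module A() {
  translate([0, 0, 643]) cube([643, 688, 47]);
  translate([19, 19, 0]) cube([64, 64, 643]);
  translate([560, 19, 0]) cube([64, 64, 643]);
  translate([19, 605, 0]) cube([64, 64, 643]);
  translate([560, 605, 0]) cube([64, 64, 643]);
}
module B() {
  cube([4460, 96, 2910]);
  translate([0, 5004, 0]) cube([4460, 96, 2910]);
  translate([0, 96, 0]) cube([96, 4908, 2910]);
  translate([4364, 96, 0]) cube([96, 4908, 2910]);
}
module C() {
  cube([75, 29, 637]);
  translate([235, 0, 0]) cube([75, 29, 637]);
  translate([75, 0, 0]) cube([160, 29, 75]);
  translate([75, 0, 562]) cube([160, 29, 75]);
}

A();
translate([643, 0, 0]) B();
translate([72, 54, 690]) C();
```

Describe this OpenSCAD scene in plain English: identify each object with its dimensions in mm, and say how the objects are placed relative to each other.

A is a table with a 643×688 mm rectangular top, 47 mm thick, top surface at z = 690 mm, supported by four 64×64 mm square legs, each inset 19 mm from the nearest pair of top edges, running from the floor.

B is a box-shaped house frame (walls only): outside footprint 4460×5100 mm, wall height 2910 mm, wall thickness 96 mm. The two y-facing walls run the full x-width; the two x-facing walls fit between the inner faces of the y-facing walls.

C is a picture frame with a 160×487 mm rectangular opening (x by z) and a uniform 75 mm border on every side. Frame depth is 29 mm along y. It is built from two vertical stiles running the full outside height and two horizontal rails spanning the gap between the stiles.

The house frame is against the table's +x side, with their −y faces flush. The picture frame is on top of the table.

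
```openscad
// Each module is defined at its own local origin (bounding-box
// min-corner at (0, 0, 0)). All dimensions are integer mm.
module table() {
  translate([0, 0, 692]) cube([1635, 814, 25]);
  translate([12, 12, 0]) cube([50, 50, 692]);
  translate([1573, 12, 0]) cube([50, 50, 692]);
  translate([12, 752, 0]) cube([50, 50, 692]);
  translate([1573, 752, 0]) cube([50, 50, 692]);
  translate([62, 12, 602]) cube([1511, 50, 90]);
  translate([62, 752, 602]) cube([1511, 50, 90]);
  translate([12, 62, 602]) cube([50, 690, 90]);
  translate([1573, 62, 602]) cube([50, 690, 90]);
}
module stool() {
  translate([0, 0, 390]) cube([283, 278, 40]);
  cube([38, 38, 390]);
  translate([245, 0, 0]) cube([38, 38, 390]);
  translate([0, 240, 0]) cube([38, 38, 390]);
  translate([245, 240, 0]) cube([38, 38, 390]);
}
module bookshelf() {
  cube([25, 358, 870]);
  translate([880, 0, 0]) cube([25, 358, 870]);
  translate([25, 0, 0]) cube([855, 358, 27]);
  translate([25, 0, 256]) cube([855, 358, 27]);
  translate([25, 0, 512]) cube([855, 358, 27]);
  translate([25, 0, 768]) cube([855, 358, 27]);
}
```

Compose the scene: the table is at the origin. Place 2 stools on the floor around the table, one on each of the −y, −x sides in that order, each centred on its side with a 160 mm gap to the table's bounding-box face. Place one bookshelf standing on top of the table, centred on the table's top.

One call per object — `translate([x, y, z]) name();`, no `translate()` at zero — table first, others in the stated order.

table();
translate([676, -438, 0]) stool();
translate([-443, 268, 0]) stool();
translate([365, 228, 717]) bookshelf();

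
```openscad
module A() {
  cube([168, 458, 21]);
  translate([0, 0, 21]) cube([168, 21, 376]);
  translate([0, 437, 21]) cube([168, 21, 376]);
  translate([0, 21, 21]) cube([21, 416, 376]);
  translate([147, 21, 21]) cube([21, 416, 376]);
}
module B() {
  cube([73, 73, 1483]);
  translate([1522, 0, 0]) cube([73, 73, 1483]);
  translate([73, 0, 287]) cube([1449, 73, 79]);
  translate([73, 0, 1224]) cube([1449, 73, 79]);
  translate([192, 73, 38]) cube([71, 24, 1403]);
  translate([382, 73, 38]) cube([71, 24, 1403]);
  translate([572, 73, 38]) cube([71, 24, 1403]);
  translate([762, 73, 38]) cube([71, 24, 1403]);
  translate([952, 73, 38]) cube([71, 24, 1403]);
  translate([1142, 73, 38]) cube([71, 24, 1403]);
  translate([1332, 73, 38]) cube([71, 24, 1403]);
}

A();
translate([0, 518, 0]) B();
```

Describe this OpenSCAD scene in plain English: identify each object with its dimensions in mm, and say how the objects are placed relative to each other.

A is an open-topped rectangular box: outside dimensions 168×458×397 mm, with a uniform wall and base thickness of 21 mm. The base is a full 168×458 slab on the floor; four walls sit on top of the base. The front and back walls (the −y and +y sides) span the full width; the two side walls fit between them.

B is a fence section. Two 73×73 mm posts, 1483 mm tall, stand on the floor with a clear span of 1449 mm between their inner faces. Two horizontal rails of 73×79 mm section span the gap between the posts with their undersides at z = 287 mm and z = 1224 mm, flush with the posts' −y face. 7 pickets, each 71 mm wide, 24 mm thick and 1403 mm tall, are fixed to the +y face of the rails with their bottoms at z = 38 mm, evenly spaced across the span with equal gaps (rounded down to the nearest mm) at the −x end and between each pair — any rounding remainder accumulates at the +x end.

The fence section is on the floor beside the open box on its +y side.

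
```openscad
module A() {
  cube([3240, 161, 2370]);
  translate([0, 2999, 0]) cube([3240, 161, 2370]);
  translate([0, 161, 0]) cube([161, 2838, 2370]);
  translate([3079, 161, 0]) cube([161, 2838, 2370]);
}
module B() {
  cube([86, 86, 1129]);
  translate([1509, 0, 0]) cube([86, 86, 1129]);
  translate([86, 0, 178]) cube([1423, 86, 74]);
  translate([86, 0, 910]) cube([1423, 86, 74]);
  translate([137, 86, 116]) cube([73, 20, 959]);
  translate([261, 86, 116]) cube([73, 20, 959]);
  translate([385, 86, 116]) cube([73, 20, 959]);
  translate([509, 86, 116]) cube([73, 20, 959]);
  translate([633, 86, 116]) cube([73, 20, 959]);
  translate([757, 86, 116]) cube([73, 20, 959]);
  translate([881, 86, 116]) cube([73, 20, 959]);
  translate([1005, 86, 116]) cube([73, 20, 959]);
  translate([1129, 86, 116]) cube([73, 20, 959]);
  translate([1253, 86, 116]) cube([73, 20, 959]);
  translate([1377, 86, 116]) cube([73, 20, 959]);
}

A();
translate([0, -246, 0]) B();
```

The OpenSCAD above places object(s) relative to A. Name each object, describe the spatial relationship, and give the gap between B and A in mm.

The fence section's nearest face is 140 mm from the house frame's −y face.

A is a house frame. B is a fence section. The fence section is on the floor beside the house frame on its −y side. The gap between the fence section and the house frame is 140 mm.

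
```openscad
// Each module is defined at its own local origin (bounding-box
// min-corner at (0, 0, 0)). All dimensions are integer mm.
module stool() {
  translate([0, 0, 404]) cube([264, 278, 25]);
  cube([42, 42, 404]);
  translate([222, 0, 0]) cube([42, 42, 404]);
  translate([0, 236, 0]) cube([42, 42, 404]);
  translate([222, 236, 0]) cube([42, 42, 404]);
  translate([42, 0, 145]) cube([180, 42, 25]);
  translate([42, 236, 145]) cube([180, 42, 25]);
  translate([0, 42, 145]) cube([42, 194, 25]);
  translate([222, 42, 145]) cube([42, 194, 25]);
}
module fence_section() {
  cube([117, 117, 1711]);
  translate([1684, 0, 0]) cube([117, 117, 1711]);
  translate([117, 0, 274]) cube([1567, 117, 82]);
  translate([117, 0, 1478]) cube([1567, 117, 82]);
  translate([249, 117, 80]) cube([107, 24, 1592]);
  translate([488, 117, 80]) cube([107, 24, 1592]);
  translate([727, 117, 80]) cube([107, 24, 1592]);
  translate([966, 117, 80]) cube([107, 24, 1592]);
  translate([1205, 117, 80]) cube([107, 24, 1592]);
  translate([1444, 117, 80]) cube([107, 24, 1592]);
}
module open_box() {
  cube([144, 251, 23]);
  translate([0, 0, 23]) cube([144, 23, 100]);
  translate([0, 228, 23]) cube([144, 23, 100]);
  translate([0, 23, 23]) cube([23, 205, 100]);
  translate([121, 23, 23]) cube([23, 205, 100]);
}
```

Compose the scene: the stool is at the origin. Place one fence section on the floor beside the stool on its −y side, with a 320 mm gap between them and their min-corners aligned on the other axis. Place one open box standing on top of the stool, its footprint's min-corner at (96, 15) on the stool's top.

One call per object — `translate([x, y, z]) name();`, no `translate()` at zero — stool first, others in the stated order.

stool();
translate([0, -461, 0]) fence_section();
translate([96, 15, 429]) open_box();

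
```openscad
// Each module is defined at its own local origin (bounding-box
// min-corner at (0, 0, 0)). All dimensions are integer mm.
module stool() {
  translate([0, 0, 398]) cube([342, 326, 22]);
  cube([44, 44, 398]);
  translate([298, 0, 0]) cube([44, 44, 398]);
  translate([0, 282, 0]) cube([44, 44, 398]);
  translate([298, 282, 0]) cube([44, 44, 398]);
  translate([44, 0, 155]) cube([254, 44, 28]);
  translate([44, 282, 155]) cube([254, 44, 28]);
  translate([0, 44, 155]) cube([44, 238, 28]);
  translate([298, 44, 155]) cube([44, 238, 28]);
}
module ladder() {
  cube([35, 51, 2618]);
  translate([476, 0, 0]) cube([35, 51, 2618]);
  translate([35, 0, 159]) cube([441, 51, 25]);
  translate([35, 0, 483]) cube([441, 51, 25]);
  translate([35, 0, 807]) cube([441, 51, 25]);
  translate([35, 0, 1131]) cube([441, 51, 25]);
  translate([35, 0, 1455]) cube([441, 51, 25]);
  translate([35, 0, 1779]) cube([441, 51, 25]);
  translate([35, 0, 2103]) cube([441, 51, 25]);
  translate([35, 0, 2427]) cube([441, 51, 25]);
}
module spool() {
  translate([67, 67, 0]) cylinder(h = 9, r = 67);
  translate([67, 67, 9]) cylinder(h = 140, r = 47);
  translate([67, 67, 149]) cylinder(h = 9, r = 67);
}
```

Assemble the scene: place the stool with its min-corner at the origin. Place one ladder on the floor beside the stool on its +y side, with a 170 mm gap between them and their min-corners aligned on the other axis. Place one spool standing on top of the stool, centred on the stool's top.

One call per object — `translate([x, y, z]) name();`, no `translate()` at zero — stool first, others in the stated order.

stool();
translate([0, 496, 0]) ladder();
translate([104, 96, 420]) spool();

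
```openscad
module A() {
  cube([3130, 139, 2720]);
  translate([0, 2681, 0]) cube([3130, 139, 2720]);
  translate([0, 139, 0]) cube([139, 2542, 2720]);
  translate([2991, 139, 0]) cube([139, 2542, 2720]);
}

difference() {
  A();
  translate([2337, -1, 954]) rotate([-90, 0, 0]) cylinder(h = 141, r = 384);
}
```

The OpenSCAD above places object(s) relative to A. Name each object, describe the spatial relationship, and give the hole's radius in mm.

A is a house frame. The house frame has a circular hole through its front wall. The hole's radius is 384 mm.

The subtracted cylinder has r = 384 mm.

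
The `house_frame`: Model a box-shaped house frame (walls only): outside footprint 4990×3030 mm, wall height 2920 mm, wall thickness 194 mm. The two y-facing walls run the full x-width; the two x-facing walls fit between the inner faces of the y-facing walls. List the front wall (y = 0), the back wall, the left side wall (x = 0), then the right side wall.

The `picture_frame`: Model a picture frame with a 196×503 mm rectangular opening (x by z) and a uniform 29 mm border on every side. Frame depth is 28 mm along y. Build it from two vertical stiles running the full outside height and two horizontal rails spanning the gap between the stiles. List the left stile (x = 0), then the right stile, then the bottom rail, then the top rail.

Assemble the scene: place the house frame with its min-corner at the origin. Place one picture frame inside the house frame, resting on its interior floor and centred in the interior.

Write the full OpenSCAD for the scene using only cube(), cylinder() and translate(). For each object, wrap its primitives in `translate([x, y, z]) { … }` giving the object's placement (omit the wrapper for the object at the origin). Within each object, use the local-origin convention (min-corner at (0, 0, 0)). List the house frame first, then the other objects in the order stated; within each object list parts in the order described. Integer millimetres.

cube([4990, 194, 2920]);
translate([0, 2836, 0]) cube([4990, 194, 2920]);
translate([0, 194, 0]) cube([194, 2642, 2920]);
translate([4796, 194, 0]) cube([194, 2642, 2920]);
translate([2368, 1501, 0]) {
  cube([29, 28, 561]);
  translate([225, 0, 0]) cube([29, 28, 561]);
  translate([29, 0, 0]) cube([196, 28, 29]);
  translate([29, 0, 532]) cube([196, 28, 29]);
}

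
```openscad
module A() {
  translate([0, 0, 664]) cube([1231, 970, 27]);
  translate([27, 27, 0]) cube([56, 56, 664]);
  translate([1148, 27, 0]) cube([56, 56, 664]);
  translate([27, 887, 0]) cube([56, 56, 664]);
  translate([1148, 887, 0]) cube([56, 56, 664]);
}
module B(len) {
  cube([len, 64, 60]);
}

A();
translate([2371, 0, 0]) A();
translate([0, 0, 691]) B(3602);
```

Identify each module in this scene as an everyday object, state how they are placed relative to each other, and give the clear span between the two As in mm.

A is a table. B is a beam. A beam spans the tops of two tables. The clear span between the two tables is 1140 mm.

Second table starts at x = 2371; first ends at x = 1231; clear span = 2371 − 1231 = 1140 mm.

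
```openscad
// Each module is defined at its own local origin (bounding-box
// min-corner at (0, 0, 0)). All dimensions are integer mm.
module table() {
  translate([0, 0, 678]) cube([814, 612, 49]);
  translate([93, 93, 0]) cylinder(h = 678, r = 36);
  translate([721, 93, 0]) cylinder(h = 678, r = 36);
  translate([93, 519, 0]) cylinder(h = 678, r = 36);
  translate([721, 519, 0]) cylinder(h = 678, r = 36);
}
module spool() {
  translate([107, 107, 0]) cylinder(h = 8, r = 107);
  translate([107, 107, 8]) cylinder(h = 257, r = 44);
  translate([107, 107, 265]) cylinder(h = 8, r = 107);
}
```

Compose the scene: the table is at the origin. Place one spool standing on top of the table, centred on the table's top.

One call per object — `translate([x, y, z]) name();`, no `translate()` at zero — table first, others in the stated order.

table();
translate([300, 199, 727]) spool();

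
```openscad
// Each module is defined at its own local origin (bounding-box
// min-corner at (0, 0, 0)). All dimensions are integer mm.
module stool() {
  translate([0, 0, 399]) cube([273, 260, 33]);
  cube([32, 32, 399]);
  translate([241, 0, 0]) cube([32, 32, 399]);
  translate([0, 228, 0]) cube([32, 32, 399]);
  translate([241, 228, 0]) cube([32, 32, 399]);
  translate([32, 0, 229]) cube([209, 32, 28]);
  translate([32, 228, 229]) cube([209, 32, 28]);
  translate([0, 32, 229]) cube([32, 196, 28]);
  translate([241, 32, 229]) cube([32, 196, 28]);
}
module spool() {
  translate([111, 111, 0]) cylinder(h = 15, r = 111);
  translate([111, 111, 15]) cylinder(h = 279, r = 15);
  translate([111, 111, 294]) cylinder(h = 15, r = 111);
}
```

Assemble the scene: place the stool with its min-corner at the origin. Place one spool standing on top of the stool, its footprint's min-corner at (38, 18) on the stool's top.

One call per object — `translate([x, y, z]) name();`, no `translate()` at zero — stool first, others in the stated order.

stool();
translate([38, 18, 432]) spool();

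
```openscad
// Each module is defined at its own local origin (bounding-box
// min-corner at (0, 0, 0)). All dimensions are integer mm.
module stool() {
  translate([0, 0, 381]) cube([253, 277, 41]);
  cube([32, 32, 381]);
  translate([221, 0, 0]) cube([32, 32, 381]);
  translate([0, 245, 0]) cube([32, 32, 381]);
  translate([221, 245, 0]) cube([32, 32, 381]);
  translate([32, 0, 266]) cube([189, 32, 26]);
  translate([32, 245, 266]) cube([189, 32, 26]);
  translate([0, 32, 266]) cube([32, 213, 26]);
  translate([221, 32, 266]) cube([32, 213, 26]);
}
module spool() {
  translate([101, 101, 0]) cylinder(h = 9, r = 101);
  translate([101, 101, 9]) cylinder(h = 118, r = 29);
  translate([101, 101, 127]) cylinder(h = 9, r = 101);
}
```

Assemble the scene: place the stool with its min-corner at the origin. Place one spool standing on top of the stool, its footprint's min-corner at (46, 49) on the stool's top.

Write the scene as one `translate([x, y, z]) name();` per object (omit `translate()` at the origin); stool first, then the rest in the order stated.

stool();
translate([46, 49, 422]) spool();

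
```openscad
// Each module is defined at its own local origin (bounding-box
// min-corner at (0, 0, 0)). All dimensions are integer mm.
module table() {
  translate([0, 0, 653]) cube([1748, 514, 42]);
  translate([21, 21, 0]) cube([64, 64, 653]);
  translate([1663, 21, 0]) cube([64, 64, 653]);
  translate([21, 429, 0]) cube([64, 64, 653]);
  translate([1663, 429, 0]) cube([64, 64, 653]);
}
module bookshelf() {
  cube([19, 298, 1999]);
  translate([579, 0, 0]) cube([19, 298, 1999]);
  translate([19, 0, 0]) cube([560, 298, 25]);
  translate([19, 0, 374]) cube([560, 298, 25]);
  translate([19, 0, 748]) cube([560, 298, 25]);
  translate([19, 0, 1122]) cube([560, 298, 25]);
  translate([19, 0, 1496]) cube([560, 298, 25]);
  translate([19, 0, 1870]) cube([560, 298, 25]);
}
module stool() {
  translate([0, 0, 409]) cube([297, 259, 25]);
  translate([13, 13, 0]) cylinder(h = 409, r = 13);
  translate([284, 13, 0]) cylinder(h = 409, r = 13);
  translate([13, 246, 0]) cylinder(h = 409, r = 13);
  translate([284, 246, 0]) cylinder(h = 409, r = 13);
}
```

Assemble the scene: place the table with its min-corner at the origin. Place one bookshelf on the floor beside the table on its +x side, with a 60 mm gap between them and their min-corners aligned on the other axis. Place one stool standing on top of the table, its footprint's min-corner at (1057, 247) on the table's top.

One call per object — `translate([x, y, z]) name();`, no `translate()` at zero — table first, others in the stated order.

table();
translate([1808, 0, 0]) bookshelf();
translate([1057, 247, 695]) stool();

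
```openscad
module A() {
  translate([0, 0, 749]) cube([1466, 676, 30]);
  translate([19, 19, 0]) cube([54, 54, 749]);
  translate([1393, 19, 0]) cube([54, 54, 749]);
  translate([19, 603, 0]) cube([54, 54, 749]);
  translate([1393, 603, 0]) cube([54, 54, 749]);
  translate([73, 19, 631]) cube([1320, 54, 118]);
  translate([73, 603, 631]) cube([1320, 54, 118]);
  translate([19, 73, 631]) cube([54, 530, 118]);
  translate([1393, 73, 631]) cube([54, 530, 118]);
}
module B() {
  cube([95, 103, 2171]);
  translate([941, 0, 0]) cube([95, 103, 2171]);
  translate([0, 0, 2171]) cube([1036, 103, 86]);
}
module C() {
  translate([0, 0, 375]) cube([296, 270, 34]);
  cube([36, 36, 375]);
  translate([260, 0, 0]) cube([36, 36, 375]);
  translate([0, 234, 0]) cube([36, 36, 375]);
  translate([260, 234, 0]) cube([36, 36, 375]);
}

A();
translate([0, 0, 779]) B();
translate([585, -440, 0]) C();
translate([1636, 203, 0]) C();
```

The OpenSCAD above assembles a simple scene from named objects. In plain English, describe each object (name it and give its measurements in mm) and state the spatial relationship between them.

A is a table: top 1466 mm (x) × 676 mm (y), 30 mm thick, upper face at z = 779 mm, on four 54×54 mm square legs, each inset 19 mm from the nearest pair of top edges, running from z = 0 to the bottom of the top. Four apron rails, 54 mm thick and 118 mm tall, run between adjacent legs with their top edges flush with the underside of the top and their outer faces flush with the legs' outer faces.

B is a door frame. The clear opening is 846 mm wide and 2171 mm high. Two 95 mm wide jambs, 103 mm deep, stand either side of the opening from the floor to the top of the opening. A 86 mm thick head sits across the top of both jambs, spanning the full outside width of the frame.

C is a four-legged stool. The seat is 296×270 mm, 34 mm thick, top at z = 409 mm. It stands on four square legs, each 36×36 mm in cross-section, from z = 0 to the seat underside, each flush with a corner of the seat.

The door frame is on top of the table. Two stools sit around the table at the −y, +x sides.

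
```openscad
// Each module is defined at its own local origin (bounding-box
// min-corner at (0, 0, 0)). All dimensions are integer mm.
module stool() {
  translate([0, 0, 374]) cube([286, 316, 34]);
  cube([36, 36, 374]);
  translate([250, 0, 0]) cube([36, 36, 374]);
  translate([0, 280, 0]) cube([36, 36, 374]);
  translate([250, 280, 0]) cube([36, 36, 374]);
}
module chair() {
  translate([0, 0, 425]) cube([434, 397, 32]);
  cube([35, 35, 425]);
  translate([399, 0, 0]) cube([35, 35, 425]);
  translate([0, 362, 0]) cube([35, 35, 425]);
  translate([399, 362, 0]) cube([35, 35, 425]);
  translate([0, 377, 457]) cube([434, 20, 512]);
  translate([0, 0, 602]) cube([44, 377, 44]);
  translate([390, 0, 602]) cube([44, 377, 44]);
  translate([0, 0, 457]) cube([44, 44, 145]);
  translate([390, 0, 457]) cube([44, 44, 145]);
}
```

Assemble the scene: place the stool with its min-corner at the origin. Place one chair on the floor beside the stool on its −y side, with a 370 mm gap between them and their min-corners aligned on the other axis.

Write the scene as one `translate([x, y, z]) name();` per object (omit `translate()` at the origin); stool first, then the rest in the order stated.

stool();
translate([0, -767, 0]) chair();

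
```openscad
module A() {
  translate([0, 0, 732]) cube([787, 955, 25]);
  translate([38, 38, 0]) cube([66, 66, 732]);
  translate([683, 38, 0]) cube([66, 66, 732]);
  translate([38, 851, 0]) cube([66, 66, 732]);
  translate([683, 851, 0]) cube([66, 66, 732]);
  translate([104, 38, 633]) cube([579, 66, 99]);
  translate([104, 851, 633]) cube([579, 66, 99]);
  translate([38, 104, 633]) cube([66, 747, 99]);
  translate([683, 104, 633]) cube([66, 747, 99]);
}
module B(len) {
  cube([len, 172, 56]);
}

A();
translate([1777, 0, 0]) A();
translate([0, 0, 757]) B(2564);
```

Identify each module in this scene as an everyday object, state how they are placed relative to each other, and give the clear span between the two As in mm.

Second table starts at x = 1777; first ends at x = 787; clear span = 1777 − 787 = 990 mm.

A is a table. B is a beam. A beam spans the tops of two tables. The clear span between the two tables is 990 mm.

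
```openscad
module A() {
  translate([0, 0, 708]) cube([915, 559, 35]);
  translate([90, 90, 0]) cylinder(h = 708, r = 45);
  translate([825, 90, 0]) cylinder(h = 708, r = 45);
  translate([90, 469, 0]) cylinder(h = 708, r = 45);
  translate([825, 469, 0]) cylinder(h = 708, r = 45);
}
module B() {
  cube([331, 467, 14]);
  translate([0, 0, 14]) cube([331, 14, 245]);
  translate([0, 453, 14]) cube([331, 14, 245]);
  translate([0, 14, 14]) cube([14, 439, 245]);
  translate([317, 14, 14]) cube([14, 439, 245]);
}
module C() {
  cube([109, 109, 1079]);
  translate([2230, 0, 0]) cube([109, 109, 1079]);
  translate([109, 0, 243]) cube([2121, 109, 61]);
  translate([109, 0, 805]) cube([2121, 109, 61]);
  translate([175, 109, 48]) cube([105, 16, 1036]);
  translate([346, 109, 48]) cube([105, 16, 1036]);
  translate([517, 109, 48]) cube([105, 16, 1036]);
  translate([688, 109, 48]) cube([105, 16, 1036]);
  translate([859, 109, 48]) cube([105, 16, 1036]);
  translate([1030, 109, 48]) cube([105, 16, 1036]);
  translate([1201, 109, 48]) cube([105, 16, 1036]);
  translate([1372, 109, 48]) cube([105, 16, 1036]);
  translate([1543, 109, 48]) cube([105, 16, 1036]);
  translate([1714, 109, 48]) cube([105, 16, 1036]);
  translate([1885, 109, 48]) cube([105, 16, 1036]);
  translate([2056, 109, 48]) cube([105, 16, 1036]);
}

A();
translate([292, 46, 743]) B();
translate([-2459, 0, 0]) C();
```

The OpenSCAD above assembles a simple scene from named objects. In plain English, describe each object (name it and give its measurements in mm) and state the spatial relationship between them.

A is a rectangular dining table. The top is 915×559×35 mm with its upper surface at z = 743 mm. It stands on four round legs of 90 mm diameter, each leg's bounding box inset 45 mm from the nearest pair of top edges, running from the floor to the underside of the top.

B is an open storage box with external size 331×467×259 mm and wall thickness 14 mm (the base is also 14 mm thick). The base covers the whole footprint; the four walls stand on the base, with the y-facing walls full-width and the x-facing walls fitting between their inner faces.

C is a fence section. Two 109×109 mm posts, 1079 mm tall, stand on the floor with a clear span of 2121 mm between their inner faces. Two horizontal rails of 109×61 mm section span the gap between the posts with their undersides at z = 243 mm and z = 805 mm, flush with the posts' −y face. 12 pickets, each 105 mm wide, 16 mm thick and 1036 mm tall, are fixed to the +y face of the rails with their bottoms at z = 48 mm, evenly spaced across the span with equal gaps (rounded down to the nearest mm) at the −x end and between each pair — any rounding remainder accumulates at the +x end.

The open box is on top of the table, centred. The fence section is on the floor beside the table on its −x side.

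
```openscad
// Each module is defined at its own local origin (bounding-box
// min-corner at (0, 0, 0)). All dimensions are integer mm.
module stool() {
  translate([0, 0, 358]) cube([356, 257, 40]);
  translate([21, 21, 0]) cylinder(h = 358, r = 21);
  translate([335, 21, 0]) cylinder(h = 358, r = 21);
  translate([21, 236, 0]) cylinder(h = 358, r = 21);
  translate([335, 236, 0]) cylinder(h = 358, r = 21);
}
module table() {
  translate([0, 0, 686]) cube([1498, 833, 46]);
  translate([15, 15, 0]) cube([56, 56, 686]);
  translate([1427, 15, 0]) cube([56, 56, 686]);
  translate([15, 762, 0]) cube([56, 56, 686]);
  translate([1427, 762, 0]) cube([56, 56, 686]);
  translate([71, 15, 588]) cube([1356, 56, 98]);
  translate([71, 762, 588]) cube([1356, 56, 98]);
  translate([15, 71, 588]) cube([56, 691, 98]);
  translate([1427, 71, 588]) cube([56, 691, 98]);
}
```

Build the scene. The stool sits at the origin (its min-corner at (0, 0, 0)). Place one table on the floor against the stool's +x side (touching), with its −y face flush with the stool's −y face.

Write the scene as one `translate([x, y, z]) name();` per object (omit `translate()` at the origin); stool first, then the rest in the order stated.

stool();
translate([356, 0, 0]) table();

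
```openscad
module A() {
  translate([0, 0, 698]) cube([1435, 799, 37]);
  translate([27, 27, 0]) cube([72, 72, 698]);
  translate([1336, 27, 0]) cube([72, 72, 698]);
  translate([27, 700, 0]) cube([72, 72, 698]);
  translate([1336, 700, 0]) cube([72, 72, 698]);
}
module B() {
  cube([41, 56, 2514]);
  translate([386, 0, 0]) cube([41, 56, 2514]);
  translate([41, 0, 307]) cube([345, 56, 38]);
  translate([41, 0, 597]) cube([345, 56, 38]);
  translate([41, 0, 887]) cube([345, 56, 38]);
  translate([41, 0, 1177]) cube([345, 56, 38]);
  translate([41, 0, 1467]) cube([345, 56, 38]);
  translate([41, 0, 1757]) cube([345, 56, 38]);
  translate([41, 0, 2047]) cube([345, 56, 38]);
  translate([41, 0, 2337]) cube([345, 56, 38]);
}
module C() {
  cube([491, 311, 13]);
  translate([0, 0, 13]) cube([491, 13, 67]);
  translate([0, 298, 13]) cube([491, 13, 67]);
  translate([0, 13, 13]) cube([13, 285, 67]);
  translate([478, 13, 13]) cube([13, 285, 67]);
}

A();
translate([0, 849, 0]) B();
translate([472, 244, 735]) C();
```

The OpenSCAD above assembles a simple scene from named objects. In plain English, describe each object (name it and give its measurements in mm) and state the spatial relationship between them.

A is a table with a 1435×799 mm rectangular top, 37 mm thick, top surface at z = 735 mm, supported by four 72×72 mm square legs, each inset 27 mm from the nearest pair of top edges, running from the floor.

B is a wooden ladder with two side rails of 41×56 mm section and 2514 mm height, set 427 mm apart overall. Between them run 8 rectangular rungs (56 mm deep, 38 mm thick), front faces flush with the rails' −y face. The bottom of the first rung is 307 mm above the floor and each subsequent rung is 290 mm higher than the one below.

C is an open storage box with external size 491×311×80 mm and wall thickness 13 mm (the base is also 13 mm thick). The base covers the whole footprint; the four walls stand on the base, with the y-facing walls full-width and the x-facing walls fitting between their inner faces.

The ladder is on the floor beside the table on its +y side. The open box is on top of the table, centred.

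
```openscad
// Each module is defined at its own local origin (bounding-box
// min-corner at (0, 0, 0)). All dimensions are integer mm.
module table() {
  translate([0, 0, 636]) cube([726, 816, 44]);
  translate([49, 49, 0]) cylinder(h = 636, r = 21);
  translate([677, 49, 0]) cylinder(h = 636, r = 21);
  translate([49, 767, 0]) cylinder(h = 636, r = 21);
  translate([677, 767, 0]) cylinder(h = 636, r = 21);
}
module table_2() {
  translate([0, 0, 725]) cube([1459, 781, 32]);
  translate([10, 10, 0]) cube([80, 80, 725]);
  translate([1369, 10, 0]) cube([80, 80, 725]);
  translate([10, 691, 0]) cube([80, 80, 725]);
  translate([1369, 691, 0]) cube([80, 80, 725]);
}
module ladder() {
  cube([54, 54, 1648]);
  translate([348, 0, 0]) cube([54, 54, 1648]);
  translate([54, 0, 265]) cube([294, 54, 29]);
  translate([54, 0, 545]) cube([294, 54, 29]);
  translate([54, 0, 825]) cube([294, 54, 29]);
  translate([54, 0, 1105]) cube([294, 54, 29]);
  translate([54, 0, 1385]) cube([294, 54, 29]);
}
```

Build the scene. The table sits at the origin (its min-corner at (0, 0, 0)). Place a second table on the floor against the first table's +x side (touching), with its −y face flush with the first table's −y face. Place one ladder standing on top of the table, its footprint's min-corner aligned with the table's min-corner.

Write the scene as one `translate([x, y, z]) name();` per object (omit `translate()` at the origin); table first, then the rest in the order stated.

table();
translate([726, 0, 0]) table_2();
translate([0, 0, 680]) ladder();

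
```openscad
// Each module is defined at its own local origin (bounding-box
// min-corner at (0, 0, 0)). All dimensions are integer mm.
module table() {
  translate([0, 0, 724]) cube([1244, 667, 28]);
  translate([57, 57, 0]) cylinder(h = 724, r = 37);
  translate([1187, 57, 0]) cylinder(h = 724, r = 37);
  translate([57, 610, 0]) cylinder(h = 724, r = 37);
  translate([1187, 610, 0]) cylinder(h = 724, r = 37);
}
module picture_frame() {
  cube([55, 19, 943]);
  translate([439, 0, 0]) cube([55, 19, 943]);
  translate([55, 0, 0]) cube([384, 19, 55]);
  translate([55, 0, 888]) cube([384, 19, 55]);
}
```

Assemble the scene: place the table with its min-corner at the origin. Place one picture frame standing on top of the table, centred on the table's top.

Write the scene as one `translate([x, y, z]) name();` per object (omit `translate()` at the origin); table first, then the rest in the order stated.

table();
translate([375, 324, 752]) picture_frame();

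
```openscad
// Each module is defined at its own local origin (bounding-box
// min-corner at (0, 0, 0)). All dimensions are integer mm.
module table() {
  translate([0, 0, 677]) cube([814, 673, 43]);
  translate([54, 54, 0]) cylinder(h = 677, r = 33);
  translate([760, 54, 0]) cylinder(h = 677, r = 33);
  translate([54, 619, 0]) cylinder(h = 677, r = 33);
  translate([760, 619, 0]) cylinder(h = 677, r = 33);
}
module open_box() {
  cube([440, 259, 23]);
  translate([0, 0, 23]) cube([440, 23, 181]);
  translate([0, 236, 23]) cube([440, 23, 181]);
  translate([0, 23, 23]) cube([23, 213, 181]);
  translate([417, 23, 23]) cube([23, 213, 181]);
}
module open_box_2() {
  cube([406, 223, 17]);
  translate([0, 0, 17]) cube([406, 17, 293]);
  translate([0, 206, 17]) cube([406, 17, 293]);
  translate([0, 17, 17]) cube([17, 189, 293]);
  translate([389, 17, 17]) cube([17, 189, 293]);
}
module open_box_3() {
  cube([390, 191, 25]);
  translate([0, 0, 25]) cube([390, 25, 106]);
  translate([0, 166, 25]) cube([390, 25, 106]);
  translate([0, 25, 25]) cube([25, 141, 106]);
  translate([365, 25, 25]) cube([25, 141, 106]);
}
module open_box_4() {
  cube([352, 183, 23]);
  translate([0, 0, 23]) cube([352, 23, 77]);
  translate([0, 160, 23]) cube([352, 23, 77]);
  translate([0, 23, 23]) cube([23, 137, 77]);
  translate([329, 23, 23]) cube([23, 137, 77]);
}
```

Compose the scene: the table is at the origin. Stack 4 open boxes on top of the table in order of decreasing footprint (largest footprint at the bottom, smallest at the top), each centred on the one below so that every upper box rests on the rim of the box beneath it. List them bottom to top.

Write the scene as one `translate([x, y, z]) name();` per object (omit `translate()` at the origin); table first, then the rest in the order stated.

table();
translate([187, 207, 720]) open_box();
translate([204, 225, 924]) open_box_2();
translate([212, 241, 1234]) open_box_3();
translate([231, 245, 1365]) open_box_4();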